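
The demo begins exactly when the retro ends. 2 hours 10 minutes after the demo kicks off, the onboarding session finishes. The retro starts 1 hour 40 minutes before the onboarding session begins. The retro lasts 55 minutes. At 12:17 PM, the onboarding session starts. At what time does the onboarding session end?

The retro starts at 12:17 PM − 100 min = 10:37 AM.
The retro ends at 10:37 AM + 55 min = 11:32 AM.
So the demo starts at 11:32 AM.
The onboarding session ends at 11:32 AM + 130 min = 1:42 PM.

1:42 PM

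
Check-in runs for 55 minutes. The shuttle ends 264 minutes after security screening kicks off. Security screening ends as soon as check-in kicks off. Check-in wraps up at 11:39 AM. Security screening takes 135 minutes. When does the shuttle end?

Check-in starts at 11:39 AM − 55 min = 10:44 AM.
So security screening ends at 10:44 AM.
Security screening starts at 10:44 AM − 135 min = 8:29 AM.
The shuttle ends at 8:29 AM + 264 min = 12:53 PM.

12:53 PM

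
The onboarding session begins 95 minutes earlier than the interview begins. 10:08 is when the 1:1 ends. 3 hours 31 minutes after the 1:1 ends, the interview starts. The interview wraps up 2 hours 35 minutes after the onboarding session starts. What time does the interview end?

14:39

The interview starts at 10:08 + 211 min = 13:39.
The onboarding session starts at 13:39 − 95 min = 12:04.
The interview ends at 12:04 + 155 min = 14:39.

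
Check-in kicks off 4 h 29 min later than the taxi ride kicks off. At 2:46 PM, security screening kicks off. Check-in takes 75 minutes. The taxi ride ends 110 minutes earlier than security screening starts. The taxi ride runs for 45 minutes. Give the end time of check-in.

5:55 PM

The taxi ride ends at 2:46 PM − 110 min = 12:56 PM.
The taxi ride starts at 12:56 PM − 45 min = 12:11 PM.
Check-in starts at 12:11 PM + 269 min = 4:40 PM.
Check-in ends at 4:40 PM + 75 min = 5:55 PM.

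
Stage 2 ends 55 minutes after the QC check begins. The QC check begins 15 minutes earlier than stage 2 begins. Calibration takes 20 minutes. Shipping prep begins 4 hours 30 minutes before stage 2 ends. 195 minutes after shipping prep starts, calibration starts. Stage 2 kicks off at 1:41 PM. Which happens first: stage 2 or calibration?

calibration

The QC check starts at 1:41 PM − 15 min = 1:26 PM.
Stage 2 ends at 1:26 PM + 55 min = 2:21 PM.
Shipping prep starts at 2:21 PM − 270 min = 9:51 AM.
Calibration starts at 9:51 AM + 195 min = 1:06 PM.
Stage 2 starts at 1:41 PM and calibration starts at 1:06 PM, so calibration is first.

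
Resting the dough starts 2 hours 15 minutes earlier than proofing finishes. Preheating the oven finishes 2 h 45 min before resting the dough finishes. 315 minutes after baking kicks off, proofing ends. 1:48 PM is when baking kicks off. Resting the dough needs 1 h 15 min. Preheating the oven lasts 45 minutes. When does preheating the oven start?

2:33 PM

Proofing ends at 1:48 PM + 315 min = 7:03 PM.
Resting the dough starts at 7:03 PM − 135 min = 4:48 PM.
Resting the dough ends at 4:48 PM + 75 min = 6:03 PM.
Preheating the oven ends at 6:03 PM − 165 min = 3:18 PM.
Preheating the oven starts at 3:18 PM − 45 min = 2:33 PM.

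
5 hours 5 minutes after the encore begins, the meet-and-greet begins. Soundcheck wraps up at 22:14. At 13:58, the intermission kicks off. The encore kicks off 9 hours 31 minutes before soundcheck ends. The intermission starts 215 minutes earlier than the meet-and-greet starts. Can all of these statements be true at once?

The encore starts at 22:14 − 571 min = 12:43.
The meet-and-greet starts at 12:43 + 305 min = 17:48.
The intermission starts at 17:48 − 215 min = 14:13.
But the intermission is also said to start at 13:58 — a 15-minute conflict.

No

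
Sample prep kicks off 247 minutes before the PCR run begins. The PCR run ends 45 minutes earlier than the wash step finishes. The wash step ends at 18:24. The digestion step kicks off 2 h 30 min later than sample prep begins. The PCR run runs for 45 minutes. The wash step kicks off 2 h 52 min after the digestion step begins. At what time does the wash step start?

The PCR run ends at 18:24 − 45 min = 17:39.
The PCR run starts at 17:39 − 45 min = 16:54.
Sample prep starts at 16:54 − 247 min = 12:47.
The digestion step starts at 12:47 + 150 min = 15:17.
The wash step starts at 15:17 + 172 min = 18:09.

18:09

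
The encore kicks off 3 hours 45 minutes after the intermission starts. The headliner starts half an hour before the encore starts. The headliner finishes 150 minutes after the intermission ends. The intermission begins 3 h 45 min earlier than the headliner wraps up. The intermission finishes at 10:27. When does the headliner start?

The headliner ends at 10:27 + 150 min = 12:57.
The intermission starts at 12:57 − 225 min = 09:12.
The encore starts at 09:12 + 225 min = 12:57.
The headliner starts at 12:57 − 30 min = 12:27.

12:27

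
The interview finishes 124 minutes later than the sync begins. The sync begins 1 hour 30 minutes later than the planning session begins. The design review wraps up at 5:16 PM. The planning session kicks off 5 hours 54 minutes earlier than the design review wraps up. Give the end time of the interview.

The planning session starts at 5:16 PM − 354 min = 11:22 AM.
The sync starts at 11:22 AM + 90 min = 12:52 PM.
The interview ends at 12:52 PM + 124 min = 2:56 PM.

2:56 PM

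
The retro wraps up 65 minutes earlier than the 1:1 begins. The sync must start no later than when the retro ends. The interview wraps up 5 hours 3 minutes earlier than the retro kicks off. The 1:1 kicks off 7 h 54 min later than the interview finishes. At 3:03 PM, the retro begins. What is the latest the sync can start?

4:49 PM

The interview ends at 3:03 PM − 303 min = 10:00 AM.
The 1:1 starts at 10:00 AM + 474 min = 5:54 PM.
The retro ends at 5:54 PM − 65 min = 4:49 PM.
The sync is bounded by the retro, so the latest it can start is 4:49 PM.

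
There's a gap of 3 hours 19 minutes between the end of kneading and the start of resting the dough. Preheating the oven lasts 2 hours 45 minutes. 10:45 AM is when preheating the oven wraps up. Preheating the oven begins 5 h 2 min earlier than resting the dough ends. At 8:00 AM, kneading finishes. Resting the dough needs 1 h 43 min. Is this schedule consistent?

Yes

Resting the dough starts at 8:00 AM + 199 min = 11:19 AM.
Resting the dough ends at 11:19 AM + 103 min = 1:02 PM.
Preheating the oven starts at 1:02 PM − 302 min = 8:00 AM.
Preheating the oven ends at 8:00 AM + 165 min = 10:45 AM.
That matches the stated 10:45 AM, so the schedule is consistent.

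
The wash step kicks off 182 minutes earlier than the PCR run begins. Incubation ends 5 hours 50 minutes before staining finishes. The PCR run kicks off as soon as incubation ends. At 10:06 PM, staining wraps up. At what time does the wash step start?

1:14 PM

Incubation ends at 10:06 PM − 350 min = 4:16 PM.
So the PCR run starts at 4:16 PM.
The wash step starts at 4:16 PM − 182 min = 1:14 PM.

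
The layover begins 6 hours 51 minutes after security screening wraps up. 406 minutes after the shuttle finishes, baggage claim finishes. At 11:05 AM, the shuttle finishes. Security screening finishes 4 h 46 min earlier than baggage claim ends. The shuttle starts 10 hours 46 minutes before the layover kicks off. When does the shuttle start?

9:10 AM

Baggage claim ends at 11:05 AM + 406 min = 5:51 PM.
Security screening ends at 5:51 PM − 286 min = 1:05 PM.
The layover starts at 1:05 PM + 411 min = 7:56 PM.
The shuttle starts at 7:56 PM − 646 min = 9:10 AM.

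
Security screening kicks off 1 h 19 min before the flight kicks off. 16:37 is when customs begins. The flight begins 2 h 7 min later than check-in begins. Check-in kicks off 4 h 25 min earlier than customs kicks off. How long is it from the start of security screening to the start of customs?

3 hours 37 minutes

Check-in starts at 16:37 − 265 min = 12:12.
The flight starts at 12:12 + 127 min = 14:19.
Security screening starts at 14:19 − 79 min = 13:00.
From 13:00 to 16:37 is 3 hours 37 minutes.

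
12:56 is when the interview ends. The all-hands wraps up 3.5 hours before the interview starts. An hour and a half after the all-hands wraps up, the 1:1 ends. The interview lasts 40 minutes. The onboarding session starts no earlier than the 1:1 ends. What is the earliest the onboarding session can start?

The interview starts at 12:56 − 40 min = 12:16.
The all-hands ends at 12:16 − 210 min = 08:46.
The 1:1 ends at 08:46 + 90 min = 10:16.
The onboarding session is bounded by the 1:1, so the earliest it can start is 10:16.

10:16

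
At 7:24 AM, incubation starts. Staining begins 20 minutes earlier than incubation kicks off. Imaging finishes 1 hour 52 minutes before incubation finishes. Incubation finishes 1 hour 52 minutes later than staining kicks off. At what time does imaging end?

Staining starts at 7:24 AM − 20 min = 7:04 AM.
Incubation ends at 7:04 AM + 112 min = 8:56 AM.
Imaging ends at 8:56 AM − 112 min = 7:04 AM.

7:04 AM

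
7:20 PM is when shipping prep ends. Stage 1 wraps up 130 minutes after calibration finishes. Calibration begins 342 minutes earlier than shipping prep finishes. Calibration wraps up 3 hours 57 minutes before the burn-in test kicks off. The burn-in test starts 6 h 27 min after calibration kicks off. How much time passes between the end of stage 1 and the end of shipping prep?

1 hour 2 minutes

Calibration starts at 7:20 PM − 342 min = 1:38 PM.
The burn-in test starts at 1:38 PM + 387 min = 8:05 PM.
Calibration ends at 8:05 PM − 237 min = 4:08 PM.
Stage 1 ends at 4:08 PM + 130 min = 6:18 PM.
From 6:18 PM to 7:20 PM is 1 hour 2 minutes.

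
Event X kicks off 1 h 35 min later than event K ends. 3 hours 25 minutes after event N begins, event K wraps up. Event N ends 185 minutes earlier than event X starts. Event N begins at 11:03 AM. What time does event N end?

12:58 PM

Event K ends at 11:03 AM + 205 min = 2:28 PM.
Event X starts at 2:28 PM + 95 min = 4:03 PM.
Event N ends at 4:03 PM − 185 min = 12:58 PM.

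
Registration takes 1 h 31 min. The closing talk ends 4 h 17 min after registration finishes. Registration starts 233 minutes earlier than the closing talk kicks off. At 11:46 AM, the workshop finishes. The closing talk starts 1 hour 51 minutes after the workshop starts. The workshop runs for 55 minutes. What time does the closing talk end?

The workshop starts at 11:46 AM − 55 min = 10:51 AM.
The closing talk starts at 10:51 AM + 111 min = 12:42 PM.
Registration starts at 12:42 PM − 233 min = 8:49 AM.
Registration ends at 8:49 AM + 91 min = 10:20 AM.
The closing talk ends at 10:20 AM + 257 min = 2:37 PM.

2:37 PM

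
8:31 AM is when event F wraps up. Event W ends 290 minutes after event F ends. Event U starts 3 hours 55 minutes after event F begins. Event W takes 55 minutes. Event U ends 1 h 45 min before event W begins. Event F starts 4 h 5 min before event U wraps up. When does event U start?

10:31 AM

Event W ends at 8:31 AM + 290 min = 1:21 PM.
Event W starts at 1:21 PM − 55 min = 12:26 PM.
Event U ends at 12:26 PM − 105 min = 10:41 AM.
Event F starts at 10:41 AM − 245 min = 6:36 AM.
Event U starts at 6:36 AM + 235 min = 10:31 AM.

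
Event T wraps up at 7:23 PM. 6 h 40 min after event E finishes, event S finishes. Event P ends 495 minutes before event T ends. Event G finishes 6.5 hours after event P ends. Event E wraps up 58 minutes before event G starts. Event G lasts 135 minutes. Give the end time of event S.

9:05 PM

Event P ends at 7:23 PM − 495 min = 11:08 AM.
Event G ends at 11:08 AM + 390 min = 5:38 PM.
Event G starts at 5:38 PM − 135 min = 3:23 PM.
Event E ends at 3:23 PM − 58 min = 2:25 PM.
Event S ends at 2:25 PM + 400 min = 9:05 PM.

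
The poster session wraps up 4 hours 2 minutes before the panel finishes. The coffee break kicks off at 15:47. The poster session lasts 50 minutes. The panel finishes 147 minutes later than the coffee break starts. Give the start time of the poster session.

13:22

The panel ends at 15:47 + 147 min = 18:14.
The poster session ends at 18:14 − 242 min = 14:12.
The poster session starts at 14:12 − 50 min = 13:22.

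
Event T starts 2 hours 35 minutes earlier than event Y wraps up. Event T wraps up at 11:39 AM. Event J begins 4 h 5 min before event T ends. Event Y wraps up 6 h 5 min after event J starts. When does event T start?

11:04 AM

Event J starts at 11:39 AM − 245 min = 7:34 AM.
Event Y ends at 7:34 AM + 365 min = 1:39 PM.
Event T starts at 1:39 PM − 155 min = 11:04 AM.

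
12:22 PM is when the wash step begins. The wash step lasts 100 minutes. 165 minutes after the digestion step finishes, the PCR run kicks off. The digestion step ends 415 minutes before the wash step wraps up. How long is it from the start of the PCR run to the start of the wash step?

The wash step ends at 12:22 PM + 100 min = 2:02 PM.
The digestion step ends at 2:02 PM − 415 min = 7:07 AM.
The PCR run starts at 7:07 AM + 165 min = 9:52 AM.
From 9:52 AM to 12:22 PM is 2.5 hours.

2.5 hours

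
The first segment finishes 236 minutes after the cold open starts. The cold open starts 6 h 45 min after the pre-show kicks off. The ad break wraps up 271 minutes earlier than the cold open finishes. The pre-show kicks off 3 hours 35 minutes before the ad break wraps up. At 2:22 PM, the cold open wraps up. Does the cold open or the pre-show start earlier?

the pre-show

The ad break ends at 2:22 PM − 271 min = 9:51 AM.
The pre-show starts at 9:51 AM − 215 min = 6:16 AM.
The cold open starts at 6:16 AM + 405 min = 1:01 PM.
The cold open starts at 1:01 PM and the pre-show starts at 6:16 AM, so the pre-show is first.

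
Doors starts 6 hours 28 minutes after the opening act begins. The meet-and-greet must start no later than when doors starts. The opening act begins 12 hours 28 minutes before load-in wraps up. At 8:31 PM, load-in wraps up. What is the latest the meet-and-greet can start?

2:31 PM

The opening act starts at 8:31 PM − 748 min = 8:03 AM.
Doors starts at 8:03 AM + 388 min = 2:31 PM.
The meet-and-greet is bounded by doors, so the latest it can start is 2:31 PM.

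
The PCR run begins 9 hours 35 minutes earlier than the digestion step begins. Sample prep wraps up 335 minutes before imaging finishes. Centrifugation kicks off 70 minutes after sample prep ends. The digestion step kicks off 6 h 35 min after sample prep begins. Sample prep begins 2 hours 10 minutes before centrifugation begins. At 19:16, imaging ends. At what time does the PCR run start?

09:41

Sample prep ends at 19:16 − 335 min = 13:41.
Centrifugation starts at 13:41 + 70 min = 14:51.
Sample prep starts at 14:51 − 130 min = 12:41.
The digestion step starts at 12:41 + 395 min = 19:16.
The PCR run starts at 19:16 − 575 min = 09:41.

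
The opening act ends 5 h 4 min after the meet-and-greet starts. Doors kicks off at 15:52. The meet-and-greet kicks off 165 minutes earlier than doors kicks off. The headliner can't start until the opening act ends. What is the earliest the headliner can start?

18:11

The meet-and-greet starts at 15:52 − 165 min = 13:07.
The opening act ends at 13:07 + 304 min = 18:11.
The headliner is bounded by the opening act, so the earliest it can start is 18:11.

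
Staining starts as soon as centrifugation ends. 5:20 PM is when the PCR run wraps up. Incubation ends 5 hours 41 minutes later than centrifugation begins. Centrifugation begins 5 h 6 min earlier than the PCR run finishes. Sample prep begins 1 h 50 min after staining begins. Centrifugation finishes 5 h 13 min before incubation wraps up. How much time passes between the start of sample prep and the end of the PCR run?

2 h 48 min

Centrifugation starts at 5:20 PM − 306 min = 12:14 PM.
Incubation ends at 12:14 PM + 341 min = 5:55 PM.
Centrifugation ends at 5:55 PM − 313 min = 12:42 PM.
So staining starts at 12:42 PM.
Sample prep starts at 12:42 PM + 110 min = 2:32 PM.
From 2:32 PM to 5:20 PM is 2 h 48 min.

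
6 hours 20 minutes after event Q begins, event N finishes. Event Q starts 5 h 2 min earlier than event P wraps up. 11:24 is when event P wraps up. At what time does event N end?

Event Q starts at 11:24 − 302 min = 06:22.
Event N ends at 06:22 + 380 min = 12:42.

12:42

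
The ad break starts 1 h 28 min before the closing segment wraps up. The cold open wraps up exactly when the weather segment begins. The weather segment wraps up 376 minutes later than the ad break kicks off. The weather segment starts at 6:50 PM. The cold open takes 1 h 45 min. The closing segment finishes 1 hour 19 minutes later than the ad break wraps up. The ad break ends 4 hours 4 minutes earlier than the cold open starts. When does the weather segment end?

The cold open ends at 6:50 PM.
The cold open starts at 6:50 PM − 105 min = 5:05 PM.
The ad break ends at 5:05 PM − 244 min = 1:01 PM.
The closing segment ends at 1:01 PM + 79 min = 2:20 PM.
The ad break starts at 2:20 PM − 88 min = 12:52 PM.
The weather segment ends at 12:52 PM + 376 min = 7:08 PM.

7:08 PM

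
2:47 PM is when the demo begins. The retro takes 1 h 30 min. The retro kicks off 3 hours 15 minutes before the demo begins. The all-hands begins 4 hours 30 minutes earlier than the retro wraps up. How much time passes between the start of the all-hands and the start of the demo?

6 h 15 min

The retro starts at 2:47 PM − 195 min = 11:32 AM.
The retro ends at 11:32 AM + 90 min = 1:02 PM.
The all-hands starts at 1:02 PM − 270 min = 8:32 AM.
From 8:32 AM to 2:47 PM is 6 h 15 min.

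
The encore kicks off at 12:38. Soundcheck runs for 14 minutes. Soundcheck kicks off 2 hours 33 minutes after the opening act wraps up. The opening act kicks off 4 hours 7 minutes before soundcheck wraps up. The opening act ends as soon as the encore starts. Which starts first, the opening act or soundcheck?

The opening act ends at 12:38.
Soundcheck starts at 12:38 + 153 min = 15:11.
Soundcheck ends at 15:11 + 14 min = 15:25.
The opening act starts at 15:25 − 247 min = 11:18.
The opening act starts at 11:18 and soundcheck starts at 15:11, so the opening act is first.

the opening act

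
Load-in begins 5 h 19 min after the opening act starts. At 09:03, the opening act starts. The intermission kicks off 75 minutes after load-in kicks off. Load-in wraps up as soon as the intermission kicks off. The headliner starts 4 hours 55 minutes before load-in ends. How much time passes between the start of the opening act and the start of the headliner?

1 h 39 min

Load-in starts at 09:03 + 319 min = 14:22.
The intermission starts at 14:22 + 75 min = 15:37.
So load-in ends at 15:37.
The headliner starts at 15:37 − 295 min = 10:42.
From 09:03 to 10:42 is 1 h 39 min.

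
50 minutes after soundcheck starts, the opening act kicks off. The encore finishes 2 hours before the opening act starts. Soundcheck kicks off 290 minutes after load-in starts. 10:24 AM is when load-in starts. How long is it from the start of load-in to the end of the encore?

Soundcheck starts at 10:24 AM + 290 min = 3:14 PM.
The opening act starts at 3:14 PM + 50 min = 4:04 PM.
The encore ends at 4:04 PM − 120 min = 2:04 PM.
From 10:24 AM to 2:04 PM is 3 h 40 min.

3 h 40 min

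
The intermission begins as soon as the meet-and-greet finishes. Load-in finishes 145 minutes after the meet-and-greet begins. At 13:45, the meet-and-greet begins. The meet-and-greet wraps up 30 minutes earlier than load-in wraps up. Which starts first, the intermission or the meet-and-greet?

Load-in ends at 13:45 + 145 min = 16:10.
The meet-and-greet ends at 16:10 − 30 min = 15:40.
So the intermission starts at 15:40.
The intermission starts at 15:40 and the meet-and-greet starts at 13:45, so the meet-and-greet is first.

the meet-and-greet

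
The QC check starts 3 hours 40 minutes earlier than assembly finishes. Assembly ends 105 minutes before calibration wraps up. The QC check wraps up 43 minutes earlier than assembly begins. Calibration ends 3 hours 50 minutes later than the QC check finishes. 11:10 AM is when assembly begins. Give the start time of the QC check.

8:52 AM

The QC check ends at 11:10 AM − 43 min = 10:27 AM.
Calibration ends at 10:27 AM + 230 min = 2:17 PM.
Assembly ends at 2:17 PM − 105 min = 12:32 PM.
The QC check starts at 12:32 PM − 220 min = 8:52 AM.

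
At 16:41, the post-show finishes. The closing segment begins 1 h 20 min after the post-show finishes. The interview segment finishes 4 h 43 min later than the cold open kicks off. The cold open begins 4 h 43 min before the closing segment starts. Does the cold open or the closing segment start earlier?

the cold open

The closing segment starts at 16:41 + 80 min = 18:01.
The cold open starts at 18:01 − 283 min = 13:18.
The cold open starts at 13:18 and the closing segment starts at 18:01, so the cold open is first.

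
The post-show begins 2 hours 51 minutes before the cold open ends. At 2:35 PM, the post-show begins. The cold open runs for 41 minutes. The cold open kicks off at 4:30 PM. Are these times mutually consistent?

The cold open ends at 4:30 PM + 41 min = 5:11 PM.
The post-show starts at 5:11 PM − 171 min = 2:20 PM.
But the post-show is also said to start at 2:35 PM — a 15-minute conflict.

No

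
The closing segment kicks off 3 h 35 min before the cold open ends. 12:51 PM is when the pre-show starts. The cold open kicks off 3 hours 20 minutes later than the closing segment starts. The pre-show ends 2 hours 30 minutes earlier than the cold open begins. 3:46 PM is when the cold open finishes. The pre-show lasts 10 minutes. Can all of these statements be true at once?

The closing segment starts at 3:46 PM − 215 min = 12:11 PM.
The cold open starts at 12:11 PM + 200 min = 3:31 PM.
The pre-show ends at 3:31 PM − 150 min = 1:01 PM.
The pre-show starts at 1:01 PM − 10 min = 12:51 PM.
That matches the stated 12:51 PM, so the schedule is consistent.

Yes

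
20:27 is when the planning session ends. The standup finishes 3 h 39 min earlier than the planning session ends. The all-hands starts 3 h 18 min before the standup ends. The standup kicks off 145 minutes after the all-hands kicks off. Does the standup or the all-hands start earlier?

the all-hands

The standup ends at 20:27 − 219 min = 16:48.
The all-hands starts at 16:48 − 198 min = 13:30.
The standup starts at 13:30 + 145 min = 15:55.
The standup starts at 15:55 and the all-hands starts at 13:30, so the all-hands is first.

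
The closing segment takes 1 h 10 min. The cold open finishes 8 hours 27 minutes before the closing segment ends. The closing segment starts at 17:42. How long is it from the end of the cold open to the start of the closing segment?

The closing segment ends at 17:42 + 70 min = 18:52.
The cold open ends at 18:52 − 507 min = 10:25.
From 10:25 to 17:42 is 7 hours 17 minutes.

7 hours 17 minutes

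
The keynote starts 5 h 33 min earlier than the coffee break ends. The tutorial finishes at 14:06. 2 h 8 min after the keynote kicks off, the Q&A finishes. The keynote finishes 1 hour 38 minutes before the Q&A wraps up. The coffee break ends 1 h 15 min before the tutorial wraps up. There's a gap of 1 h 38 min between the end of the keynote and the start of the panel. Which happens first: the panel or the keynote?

the keynote

The coffee break ends at 14:06 − 75 min = 12:51.
The keynote starts at 12:51 − 333 min = 07:18.
The Q&A ends at 07:18 + 128 min = 09:26.
The keynote ends at 09:26 − 98 min = 07:48.
The panel starts at 07:48 + 98 min = 09:26.
The panel starts at 09:26 and the keynote starts at 07:18, so the keynote is first.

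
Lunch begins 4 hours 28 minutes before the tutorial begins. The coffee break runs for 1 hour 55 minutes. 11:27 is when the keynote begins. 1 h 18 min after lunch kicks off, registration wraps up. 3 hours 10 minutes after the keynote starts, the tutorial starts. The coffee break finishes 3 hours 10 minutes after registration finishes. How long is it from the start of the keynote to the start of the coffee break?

75 minutes

The tutorial starts at 11:27 + 190 min = 14:37.
Lunch starts at 14:37 − 268 min = 10:09.
Registration ends at 10:09 + 78 min = 11:27.
The coffee break ends at 11:27 + 190 min = 14:37.
The coffee break starts at 14:37 − 115 min = 12:42.
From 11:27 to 12:42 is 75 minutes.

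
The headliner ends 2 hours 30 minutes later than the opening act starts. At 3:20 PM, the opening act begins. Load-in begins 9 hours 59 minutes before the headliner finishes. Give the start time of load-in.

The headliner ends at 3:20 PM + 150 min = 5:50 PM.
Load-in starts at 5:50 PM − 599 min = 7:51 AM.

7:51 AM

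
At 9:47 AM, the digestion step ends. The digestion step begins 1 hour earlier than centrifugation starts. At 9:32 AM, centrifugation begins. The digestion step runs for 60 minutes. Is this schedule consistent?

The digestion step starts at 9:32 AM − 60 min = 8:32 AM.
The digestion step ends at 8:32 AM + 60 min = 9:32 AM.
But the digestion step is also said to end at 9:47 AM — a 15-minute conflict.

No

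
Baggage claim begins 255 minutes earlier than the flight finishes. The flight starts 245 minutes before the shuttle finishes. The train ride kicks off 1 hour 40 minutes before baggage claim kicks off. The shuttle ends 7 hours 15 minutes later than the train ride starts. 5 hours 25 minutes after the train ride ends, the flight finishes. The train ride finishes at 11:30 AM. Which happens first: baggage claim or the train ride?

the train ride

The flight ends at 11:30 AM + 325 min = 4:55 PM.
Baggage claim starts at 4:55 PM − 255 min = 12:40 PM.
The train ride starts at 12:40 PM − 100 min = 11:00 AM.
Baggage claim starts at 12:40 PM and the train ride starts at 11:00 AM, so the train ride is first.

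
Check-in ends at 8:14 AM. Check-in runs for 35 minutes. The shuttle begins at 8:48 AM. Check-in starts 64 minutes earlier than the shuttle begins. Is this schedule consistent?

Check-in starts at 8:48 AM − 64 min = 7:44 AM.
Check-in ends at 7:44 AM + 35 min = 8:19 AM.
But check-in is also said to end at 8:14 AM — a 5-minute conflict.

No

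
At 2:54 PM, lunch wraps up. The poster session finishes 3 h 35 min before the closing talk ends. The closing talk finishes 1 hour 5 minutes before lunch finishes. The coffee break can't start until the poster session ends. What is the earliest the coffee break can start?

The closing talk ends at 2:54 PM − 65 min = 1:49 PM.
The poster session ends at 1:49 PM − 215 min = 10:14 AM.
The coffee break is bounded by the poster session, so the earliest it can start is 10:14 AM.

10:14 AM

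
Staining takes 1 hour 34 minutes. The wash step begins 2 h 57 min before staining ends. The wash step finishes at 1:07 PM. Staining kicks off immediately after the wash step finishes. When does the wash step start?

11:44 AM

Staining starts at 1:07 PM.
Staining ends at 1:07 PM + 94 min = 2:41 PM.
The wash step starts at 2:41 PM − 177 min = 11:44 AM.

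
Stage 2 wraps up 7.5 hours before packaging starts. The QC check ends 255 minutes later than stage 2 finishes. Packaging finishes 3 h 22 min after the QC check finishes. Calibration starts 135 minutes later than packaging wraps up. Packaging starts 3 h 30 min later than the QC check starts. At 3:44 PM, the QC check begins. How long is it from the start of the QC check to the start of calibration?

Packaging starts at 3:44 PM + 210 min = 7:14 PM.
Stage 2 ends at 7:14 PM − 450 min = 11:44 AM.
The QC check ends at 11:44 AM + 255 min = 3:59 PM.
Packaging ends at 3:59 PM + 202 min = 7:21 PM.
Calibration starts at 7:21 PM + 135 min = 9:36 PM.
From 3:44 PM to 9:36 PM is 5 hours 52 minutes.

5 hours 52 minutes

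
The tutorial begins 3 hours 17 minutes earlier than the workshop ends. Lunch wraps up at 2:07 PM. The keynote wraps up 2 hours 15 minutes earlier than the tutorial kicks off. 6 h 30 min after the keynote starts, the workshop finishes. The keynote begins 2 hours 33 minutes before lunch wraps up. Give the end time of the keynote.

The keynote starts at 2:07 PM − 153 min = 11:34 AM.
The workshop ends at 11:34 AM + 390 min = 6:04 PM.
The tutorial starts at 6:04 PM − 197 min = 2:47 PM.
The keynote ends at 2:47 PM − 135 min = 12:32 PM.

12:32 PM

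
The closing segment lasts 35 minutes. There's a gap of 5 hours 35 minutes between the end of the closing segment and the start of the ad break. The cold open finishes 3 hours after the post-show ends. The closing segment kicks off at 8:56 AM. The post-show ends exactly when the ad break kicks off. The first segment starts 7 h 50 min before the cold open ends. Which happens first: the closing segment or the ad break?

the closing segment

The closing segment ends at 8:56 AM + 35 min = 9:31 AM.
The ad break starts at 9:31 AM + 335 min = 3:06 PM.
The closing segment starts at 8:56 AM and the ad break starts at 3:06 PM, so the closing segment is first.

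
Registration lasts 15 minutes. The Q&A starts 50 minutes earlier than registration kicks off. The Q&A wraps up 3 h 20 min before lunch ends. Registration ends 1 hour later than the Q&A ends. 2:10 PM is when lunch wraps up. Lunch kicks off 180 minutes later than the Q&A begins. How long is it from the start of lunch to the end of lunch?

The Q&A ends at 2:10 PM − 200 min = 10:50 AM.
Registration ends at 10:50 AM + 60 min = 11:50 AM.
Registration starts at 11:50 AM − 15 min = 11:35 AM.
The Q&A starts at 11:35 AM − 50 min = 10:45 AM.
Lunch starts at 10:45 AM + 180 min = 1:45 PM.
From 1:45 PM to 2:10 PM is 25 minutes.

25 minutes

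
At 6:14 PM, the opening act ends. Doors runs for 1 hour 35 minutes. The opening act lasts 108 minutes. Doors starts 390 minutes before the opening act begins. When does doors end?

The opening act starts at 6:14 PM − 108 min = 4:26 PM.
Doors starts at 4:26 PM − 390 min = 9:56 AM.
Doors ends at 9:56 AM + 95 min = 11:31 AM.

11:31 AM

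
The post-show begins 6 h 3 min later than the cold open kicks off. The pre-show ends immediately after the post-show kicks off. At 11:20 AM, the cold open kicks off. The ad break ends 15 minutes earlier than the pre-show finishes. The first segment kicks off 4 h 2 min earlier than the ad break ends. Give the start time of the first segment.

The post-show starts at 11:20 AM + 363 min = 5:23 PM.
So the pre-show ends at 5:23 PM.
The ad break ends at 5:23 PM − 15 min = 5:08 PM.
The first segment starts at 5:08 PM − 242 min = 1:06 PM.

1:06 PM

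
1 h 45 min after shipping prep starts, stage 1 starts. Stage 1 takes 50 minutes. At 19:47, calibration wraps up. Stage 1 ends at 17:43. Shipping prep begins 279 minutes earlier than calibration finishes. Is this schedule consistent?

Shipping prep starts at 19:47 − 279 min = 15:08.
Stage 1 starts at 15:08 + 105 min = 16:53.
Stage 1 ends at 16:53 + 50 min = 17:43.
That matches the stated 17:43, so the schedule is consistent.

Yes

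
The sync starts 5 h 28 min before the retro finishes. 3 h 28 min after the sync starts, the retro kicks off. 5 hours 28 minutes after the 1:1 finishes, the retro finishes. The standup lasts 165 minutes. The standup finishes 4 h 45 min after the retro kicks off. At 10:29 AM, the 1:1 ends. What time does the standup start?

3:57 PM

The retro ends at 10:29 AM + 328 min = 3:57 PM.
The sync starts at 3:57 PM − 328 min = 10:29 AM.
The retro starts at 10:29 AM + 208 min = 1:57 PM.
The standup ends at 1:57 PM + 285 min = 6:42 PM.
The standup starts at 6:42 PM − 165 min = 3:57 PM.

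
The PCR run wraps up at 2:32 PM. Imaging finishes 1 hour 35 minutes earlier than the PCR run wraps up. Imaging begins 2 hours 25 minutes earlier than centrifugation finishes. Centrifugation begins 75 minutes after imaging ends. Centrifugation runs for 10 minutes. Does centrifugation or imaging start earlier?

imaging

Imaging ends at 2:32 PM − 95 min = 12:57 PM.
Centrifugation starts at 12:57 PM + 75 min = 2:12 PM.
Centrifugation ends at 2:12 PM + 10 min = 2:22 PM.
Imaging starts at 2:22 PM − 145 min = 11:57 AM.
Centrifugation starts at 2:12 PM and imaging starts at 11:57 AM, so imaging is first.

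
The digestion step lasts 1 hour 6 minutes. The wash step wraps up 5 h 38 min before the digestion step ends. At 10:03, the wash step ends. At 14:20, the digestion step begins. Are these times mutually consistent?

The digestion step ends at 14:20 + 66 min = 15:26.
The wash step ends at 15:26 − 338 min = 09:48.
But the wash step is also said to end at 10:03 — a 15-minute conflict.

No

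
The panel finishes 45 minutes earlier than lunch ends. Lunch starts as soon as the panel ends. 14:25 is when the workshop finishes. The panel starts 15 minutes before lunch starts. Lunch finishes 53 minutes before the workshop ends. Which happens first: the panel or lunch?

Lunch ends at 14:25 − 53 min = 13:32.
The panel ends at 13:32 − 45 min = 12:47.
So lunch starts at 12:47.
The panel starts at 12:47 − 15 min = 12:32.
The panel starts at 12:32 and lunch starts at 12:47, so the panel is first.

the panel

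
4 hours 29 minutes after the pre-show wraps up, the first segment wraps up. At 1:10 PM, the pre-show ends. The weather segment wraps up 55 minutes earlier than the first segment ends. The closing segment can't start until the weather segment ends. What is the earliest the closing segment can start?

The first segment ends at 1:10 PM + 269 min = 5:39 PM.
The weather segment ends at 5:39 PM − 55 min = 4:44 PM.
The closing segment is bounded by the weather segment, so the earliest it can start is 4:44 PM.

4:44 PM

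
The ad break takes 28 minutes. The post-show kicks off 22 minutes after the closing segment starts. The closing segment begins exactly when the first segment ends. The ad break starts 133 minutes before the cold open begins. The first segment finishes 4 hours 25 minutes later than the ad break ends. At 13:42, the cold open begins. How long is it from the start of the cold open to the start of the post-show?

The ad break starts at 13:42 − 133 min = 11:29.
The ad break ends at 11:29 + 28 min = 11:57.
The first segment ends at 11:57 + 265 min = 16:22.
So the closing segment starts at 16:22.
The post-show starts at 16:22 + 22 min = 16:44.
From 13:42 to 16:44 is 182 minutes.

182 minutes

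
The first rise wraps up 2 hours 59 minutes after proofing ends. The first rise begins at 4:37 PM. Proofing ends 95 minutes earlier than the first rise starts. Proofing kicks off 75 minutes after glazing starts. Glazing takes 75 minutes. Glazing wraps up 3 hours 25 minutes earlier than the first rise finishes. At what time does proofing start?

Proofing ends at 4:37 PM − 95 min = 3:02 PM.
The first rise ends at 3:02 PM + 179 min = 6:01 PM.
Glazing ends at 6:01 PM − 205 min = 2:36 PM.
Glazing starts at 2:36 PM − 75 min = 1:21 PM.
Proofing starts at 1:21 PM + 75 min = 2:36 PM.

2:36 PM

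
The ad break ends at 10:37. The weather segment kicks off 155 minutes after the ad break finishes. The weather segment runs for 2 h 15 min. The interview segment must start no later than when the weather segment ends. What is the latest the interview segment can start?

The weather segment starts at 10:37 + 155 min = 13:12.
The weather segment ends at 13:12 + 135 min = 15:27.
The interview segment is bounded by the weather segment, so the latest it can start is 15:27.

15:27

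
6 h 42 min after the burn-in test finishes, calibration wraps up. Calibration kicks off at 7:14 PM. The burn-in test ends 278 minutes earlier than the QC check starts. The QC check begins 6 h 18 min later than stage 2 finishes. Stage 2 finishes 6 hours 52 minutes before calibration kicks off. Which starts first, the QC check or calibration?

Stage 2 ends at 7:14 PM − 412 min = 12:22 PM.
The QC check starts at 12:22 PM + 378 min = 6:40 PM.
The QC check starts at 6:40 PM and calibration starts at 7:14 PM, so the QC check is first.

the QC check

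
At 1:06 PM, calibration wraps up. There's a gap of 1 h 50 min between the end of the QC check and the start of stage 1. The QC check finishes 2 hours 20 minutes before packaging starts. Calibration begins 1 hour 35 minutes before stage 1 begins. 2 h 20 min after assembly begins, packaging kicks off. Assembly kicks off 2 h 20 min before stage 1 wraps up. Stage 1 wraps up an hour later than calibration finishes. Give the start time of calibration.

Stage 1 ends at 1:06 PM + 60 min = 2:06 PM.
Assembly starts at 2:06 PM − 140 min = 11:46 AM.
Packaging starts at 11:46 AM + 140 min = 2:06 PM.
The QC check ends at 2:06 PM − 140 min = 11:46 AM.
Stage 1 starts at 11:46 AM + 110 min = 1:36 PM.
Calibration starts at 1:36 PM − 95 min = 12:01 PM.

12:01 PM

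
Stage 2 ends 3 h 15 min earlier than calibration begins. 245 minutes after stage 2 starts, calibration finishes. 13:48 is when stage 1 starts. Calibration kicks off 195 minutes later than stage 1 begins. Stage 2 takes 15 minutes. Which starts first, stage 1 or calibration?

Calibration starts at 13:48 + 195 min = 17:03.
Stage 1 starts at 13:48 and calibration starts at 17:03, so stage 1 is first.

stage 1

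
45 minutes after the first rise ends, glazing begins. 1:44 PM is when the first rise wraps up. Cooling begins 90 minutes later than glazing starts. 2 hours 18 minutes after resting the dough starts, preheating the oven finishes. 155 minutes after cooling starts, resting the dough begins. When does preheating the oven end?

8:52 PM

Glazing starts at 1:44 PM + 45 min = 2:29 PM.
Cooling starts at 2:29 PM + 90 min = 3:59 PM.
Resting the dough starts at 3:59 PM + 155 min = 6:34 PM.
Preheating the oven ends at 6:34 PM + 138 min = 8:52 PM.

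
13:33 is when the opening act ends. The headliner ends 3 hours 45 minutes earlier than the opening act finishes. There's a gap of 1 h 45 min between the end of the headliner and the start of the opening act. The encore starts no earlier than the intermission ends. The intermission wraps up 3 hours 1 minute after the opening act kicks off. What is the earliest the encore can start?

The headliner ends at 13:33 − 225 min = 09:48.
The opening act starts at 09:48 + 105 min = 11:33.
The intermission ends at 11:33 + 181 min = 14:34.
The encore is bounded by the intermission, so the earliest it can start is 14:34.

14:34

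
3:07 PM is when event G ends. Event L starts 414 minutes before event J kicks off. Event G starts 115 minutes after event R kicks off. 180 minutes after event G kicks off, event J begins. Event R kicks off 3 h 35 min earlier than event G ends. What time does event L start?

9:33 AM

Event R starts at 3:07 PM − 215 min = 11:32 AM.
Event G starts at 11:32 AM + 115 min = 1:27 PM.
Event J starts at 1:27 PM + 180 min = 4:27 PM.
Event L starts at 4:27 PM − 414 min = 9:33 AM.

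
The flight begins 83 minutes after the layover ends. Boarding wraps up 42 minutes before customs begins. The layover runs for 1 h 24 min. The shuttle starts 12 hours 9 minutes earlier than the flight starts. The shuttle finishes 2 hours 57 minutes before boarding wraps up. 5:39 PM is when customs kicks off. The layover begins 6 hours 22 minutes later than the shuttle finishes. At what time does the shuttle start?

11:00 AM

Boarding ends at 5:39 PM − 42 min = 4:57 PM.
The shuttle ends at 4:57 PM − 177 min = 2:00 PM.
The layover starts at 2:00 PM + 382 min = 8:22 PM.
The layover ends at 8:22 PM + 84 min = 9:46 PM.
The flight starts at 9:46 PM + 83 min = 11:09 PM.
The shuttle starts at 11:09 PM − 729 min = 11:00 AM.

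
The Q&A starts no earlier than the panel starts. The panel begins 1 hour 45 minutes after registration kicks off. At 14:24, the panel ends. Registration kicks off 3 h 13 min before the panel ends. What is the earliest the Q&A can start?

12:56

Registration starts at 14:24 − 193 min = 11:11.
The panel starts at 11:11 + 105 min = 12:56.
The Q&A is bounded by the panel, so the earliest it can start is 12:56.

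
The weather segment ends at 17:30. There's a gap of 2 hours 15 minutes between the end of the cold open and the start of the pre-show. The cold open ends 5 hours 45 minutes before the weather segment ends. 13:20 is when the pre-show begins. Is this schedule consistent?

No

The cold open ends at 17:30 − 345 min = 11:45.
The pre-show starts at 11:45 + 135 min = 14:00.
But the pre-show is also said to start at 13:20 — a 40-minute conflict.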